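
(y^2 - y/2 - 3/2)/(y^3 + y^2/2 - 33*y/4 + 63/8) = 4*(y + 1)/(4*y^2 + 8*y - 21)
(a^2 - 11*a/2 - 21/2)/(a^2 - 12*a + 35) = (a + 3/2)/(a - 5)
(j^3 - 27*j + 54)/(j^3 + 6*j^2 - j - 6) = (j^2 - 6*j + 9)/(j^2 - 1)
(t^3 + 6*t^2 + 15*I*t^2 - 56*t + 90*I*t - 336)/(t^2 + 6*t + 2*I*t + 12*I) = (t^2 + 15*I*t - 56)/(t + 2*I)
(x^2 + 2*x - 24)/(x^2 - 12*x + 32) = (x + 6)/(x - 8)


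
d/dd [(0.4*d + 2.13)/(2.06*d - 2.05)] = (10.67599 - 10.728068*d)/(2.06*d - 2.05)^3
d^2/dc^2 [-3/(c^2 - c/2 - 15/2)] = 12*(-4*c^2 + 2*c + (4*c - 1)^2 + 30)/(-2*c^2 + c + 15)^3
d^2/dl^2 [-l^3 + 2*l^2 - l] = 4 - 6*l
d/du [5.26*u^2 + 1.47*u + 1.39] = 10.52*u + 1.47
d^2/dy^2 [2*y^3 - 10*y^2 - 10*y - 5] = 12*y - 20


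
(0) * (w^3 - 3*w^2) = 0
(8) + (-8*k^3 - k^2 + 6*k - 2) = -8*k^3 - k^2 + 6*k + 6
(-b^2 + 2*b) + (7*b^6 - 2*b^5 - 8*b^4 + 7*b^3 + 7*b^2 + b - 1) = 7*b^6 - 2*b^5 - 8*b^4 + 7*b^3 + 6*b^2 + 3*b - 1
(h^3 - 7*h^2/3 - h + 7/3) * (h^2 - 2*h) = h^5 - 13*h^4/3 + 11*h^3/3 + 13*h^2/3 - 14*h/3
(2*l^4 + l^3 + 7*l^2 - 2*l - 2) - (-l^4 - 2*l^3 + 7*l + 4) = 3*l^4 + 3*l^3 + 7*l^2 - 9*l - 6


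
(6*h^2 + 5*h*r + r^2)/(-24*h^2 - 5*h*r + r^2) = (2*h + r)/(-8*h + r)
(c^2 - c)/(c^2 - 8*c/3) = 3*(c - 1)/(3*c - 8)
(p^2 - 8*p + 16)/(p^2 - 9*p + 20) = (p - 4)/(p - 5)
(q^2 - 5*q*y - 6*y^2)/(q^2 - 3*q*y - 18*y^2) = (q + y)/(q + 3*y)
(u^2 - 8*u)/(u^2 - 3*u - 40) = u/(u + 5)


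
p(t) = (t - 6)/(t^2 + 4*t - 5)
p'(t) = (-2*t - 4)*(t - 6)/(t^2 + 4*t - 5)^2 + 1/(t^2 + 4*t - 5)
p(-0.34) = 1.02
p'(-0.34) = 0.38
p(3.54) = -0.11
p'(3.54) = 0.10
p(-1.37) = 0.86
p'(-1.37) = 0.01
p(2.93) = -0.20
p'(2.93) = 0.19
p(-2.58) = 0.99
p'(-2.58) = -0.25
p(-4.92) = 23.06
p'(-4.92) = -286.43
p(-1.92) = 0.88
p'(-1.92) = -0.10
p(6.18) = 0.00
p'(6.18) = 0.02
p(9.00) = 0.03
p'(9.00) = 0.00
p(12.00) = 0.03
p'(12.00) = 0.00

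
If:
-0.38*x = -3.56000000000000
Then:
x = 9.37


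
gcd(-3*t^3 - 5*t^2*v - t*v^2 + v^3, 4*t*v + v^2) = 1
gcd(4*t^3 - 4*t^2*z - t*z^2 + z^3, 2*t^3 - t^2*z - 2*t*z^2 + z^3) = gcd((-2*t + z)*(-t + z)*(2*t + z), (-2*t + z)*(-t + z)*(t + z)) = 2*t^2 - 3*t*z + z^2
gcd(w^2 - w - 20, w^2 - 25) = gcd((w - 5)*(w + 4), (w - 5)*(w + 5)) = w - 5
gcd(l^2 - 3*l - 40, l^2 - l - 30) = l + 5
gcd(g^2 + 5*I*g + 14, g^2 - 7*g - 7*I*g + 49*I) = 1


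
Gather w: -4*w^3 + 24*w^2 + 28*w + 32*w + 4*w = -4*w^3 + 24*w^2 + 64*w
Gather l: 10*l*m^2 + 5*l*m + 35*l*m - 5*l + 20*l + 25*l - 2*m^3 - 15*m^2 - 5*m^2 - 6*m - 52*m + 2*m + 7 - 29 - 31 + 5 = l*(10*m^2 + 40*m + 40) - 2*m^3 - 20*m^2 - 56*m - 48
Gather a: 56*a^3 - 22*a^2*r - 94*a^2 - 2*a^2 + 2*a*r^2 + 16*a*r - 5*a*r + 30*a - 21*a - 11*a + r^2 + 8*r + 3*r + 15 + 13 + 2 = 56*a^3 + a^2*(-22*r - 96) + a*(2*r^2 + 11*r - 2) + r^2 + 11*r + 30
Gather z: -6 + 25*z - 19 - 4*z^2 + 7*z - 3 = -4*z^2 + 32*z - 28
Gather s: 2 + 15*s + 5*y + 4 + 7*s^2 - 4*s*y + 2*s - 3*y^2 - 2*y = 7*s^2 + s*(17 - 4*y) - 3*y^2 + 3*y + 6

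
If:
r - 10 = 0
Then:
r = 10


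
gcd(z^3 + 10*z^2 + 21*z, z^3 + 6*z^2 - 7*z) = z^2 + 7*z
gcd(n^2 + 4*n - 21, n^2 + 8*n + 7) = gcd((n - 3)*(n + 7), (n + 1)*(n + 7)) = n + 7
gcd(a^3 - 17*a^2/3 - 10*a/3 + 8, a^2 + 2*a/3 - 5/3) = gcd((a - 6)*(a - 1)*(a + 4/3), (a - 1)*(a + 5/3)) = a - 1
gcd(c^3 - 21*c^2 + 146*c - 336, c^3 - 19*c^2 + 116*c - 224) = c^2 - 15*c + 56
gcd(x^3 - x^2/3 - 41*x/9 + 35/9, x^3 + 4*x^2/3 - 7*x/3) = x^2 + 4*x/3 - 7/3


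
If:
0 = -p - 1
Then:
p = -1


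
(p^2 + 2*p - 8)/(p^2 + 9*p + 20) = (p - 2)/(p + 5)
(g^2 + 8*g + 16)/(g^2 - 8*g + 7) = (g^2 + 8*g + 16)/(g^2 - 8*g + 7)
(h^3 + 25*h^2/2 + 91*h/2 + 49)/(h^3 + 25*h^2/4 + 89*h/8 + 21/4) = 4*(h + 7)/(4*h + 3)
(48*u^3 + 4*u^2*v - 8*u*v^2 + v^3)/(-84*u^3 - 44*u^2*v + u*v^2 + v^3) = (-24*u^2 + 10*u*v - v^2)/(42*u^2 + u*v - v^2)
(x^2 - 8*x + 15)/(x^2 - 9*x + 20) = (x - 3)/(x - 4)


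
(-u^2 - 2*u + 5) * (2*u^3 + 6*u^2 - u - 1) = -2*u^5 - 10*u^4 - u^3 + 33*u^2 - 3*u - 5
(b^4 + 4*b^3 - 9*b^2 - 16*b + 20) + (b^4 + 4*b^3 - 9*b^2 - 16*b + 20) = 2*b^4 + 8*b^3 - 18*b^2 - 32*b + 40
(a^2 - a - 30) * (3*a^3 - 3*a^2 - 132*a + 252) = 3*a^5 - 6*a^4 - 219*a^3 + 474*a^2 + 3708*a - 7560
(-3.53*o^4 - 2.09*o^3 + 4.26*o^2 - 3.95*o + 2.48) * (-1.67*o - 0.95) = 5.8951*o^5 + 6.8438*o^4 - 5.1287*o^3 + 2.5495*o^2 - 0.3891*o - 2.356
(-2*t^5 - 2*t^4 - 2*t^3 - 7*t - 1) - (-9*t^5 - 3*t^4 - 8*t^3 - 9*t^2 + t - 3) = 7*t^5 + t^4 + 6*t^3 + 9*t^2 - 8*t + 2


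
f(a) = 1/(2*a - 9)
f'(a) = -2/(2*a - 9)^2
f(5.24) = 0.68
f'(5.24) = -0.91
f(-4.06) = -0.06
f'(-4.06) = -0.01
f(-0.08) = -0.11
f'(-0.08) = -0.02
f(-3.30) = -0.06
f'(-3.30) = -0.01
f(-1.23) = -0.09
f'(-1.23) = -0.02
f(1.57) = -0.17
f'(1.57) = -0.06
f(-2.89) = -0.07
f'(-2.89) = -0.01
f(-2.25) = -0.07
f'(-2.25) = -0.01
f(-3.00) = -0.07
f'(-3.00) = -0.00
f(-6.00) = -0.05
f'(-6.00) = 0.00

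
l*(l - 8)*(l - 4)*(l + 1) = l^4 - 11*l^3 + 20*l^2 + 32*l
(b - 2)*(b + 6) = b^2 + 4*b - 12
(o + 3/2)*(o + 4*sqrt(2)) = o^2 + 3*o/2 + 4*sqrt(2)*o + 6*sqrt(2)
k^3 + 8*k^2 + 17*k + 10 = (k + 1)*(k + 2)*(k + 5)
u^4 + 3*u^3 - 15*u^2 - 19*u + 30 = (u - 3)*(u - 1)*(u + 2)*(u + 5)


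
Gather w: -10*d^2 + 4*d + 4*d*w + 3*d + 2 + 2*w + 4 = -10*d^2 + 7*d + w*(4*d + 2) + 6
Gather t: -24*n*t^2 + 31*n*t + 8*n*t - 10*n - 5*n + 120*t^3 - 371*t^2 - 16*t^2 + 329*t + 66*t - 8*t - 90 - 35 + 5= -15*n + 120*t^3 + t^2*(-24*n - 387) + t*(39*n + 387) - 120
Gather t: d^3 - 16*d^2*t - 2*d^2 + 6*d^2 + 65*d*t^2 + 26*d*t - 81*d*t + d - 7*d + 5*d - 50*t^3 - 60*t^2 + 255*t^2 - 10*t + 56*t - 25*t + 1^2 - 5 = d^3 + 4*d^2 - d - 50*t^3 + t^2*(65*d + 195) + t*(-16*d^2 - 55*d + 21) - 4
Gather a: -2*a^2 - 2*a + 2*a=-2*a^2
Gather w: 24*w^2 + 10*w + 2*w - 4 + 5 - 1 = 24*w^2 + 12*w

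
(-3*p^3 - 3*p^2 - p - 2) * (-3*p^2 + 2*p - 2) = 9*p^5 + 3*p^4 + 3*p^3 + 10*p^2 - 2*p + 4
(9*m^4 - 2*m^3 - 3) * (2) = 18*m^4 - 4*m^3 - 6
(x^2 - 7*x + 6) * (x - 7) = x^3 - 14*x^2 + 55*x - 42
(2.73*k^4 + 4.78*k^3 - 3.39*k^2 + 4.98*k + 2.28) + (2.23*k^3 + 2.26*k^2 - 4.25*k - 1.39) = 2.73*k^4 + 7.01*k^3 - 1.13*k^2 + 0.73*k + 0.89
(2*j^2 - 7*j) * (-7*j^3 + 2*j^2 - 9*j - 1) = -14*j^5 + 53*j^4 - 32*j^3 + 61*j^2 + 7*j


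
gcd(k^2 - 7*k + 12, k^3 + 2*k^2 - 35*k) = 1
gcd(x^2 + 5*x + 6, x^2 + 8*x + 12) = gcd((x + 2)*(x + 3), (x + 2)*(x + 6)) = x + 2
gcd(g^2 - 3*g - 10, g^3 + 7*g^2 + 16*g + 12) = g + 2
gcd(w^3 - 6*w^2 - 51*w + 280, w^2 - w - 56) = w^2 - w - 56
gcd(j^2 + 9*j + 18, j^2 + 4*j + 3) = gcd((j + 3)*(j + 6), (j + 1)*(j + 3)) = j + 3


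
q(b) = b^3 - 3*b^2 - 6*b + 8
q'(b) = 3*b^2 - 6*b - 6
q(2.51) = -10.15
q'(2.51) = -2.16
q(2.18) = -8.98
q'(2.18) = -4.82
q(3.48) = -7.07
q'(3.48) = 9.45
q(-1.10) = 9.64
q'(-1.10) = 4.23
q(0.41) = 5.10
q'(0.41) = -7.96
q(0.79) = 1.88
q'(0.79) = -8.87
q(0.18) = 6.83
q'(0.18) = -6.98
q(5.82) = 68.60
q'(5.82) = 60.70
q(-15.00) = -3952.00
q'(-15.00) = 759.00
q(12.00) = 1232.00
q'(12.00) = 354.00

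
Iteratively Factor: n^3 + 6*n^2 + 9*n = (n + 3)*(n^2 + 3*n) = (n + 3)^2*(n)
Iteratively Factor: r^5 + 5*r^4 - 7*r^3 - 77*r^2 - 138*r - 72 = (r + 2)*(r^4 + 3*r^3 - 13*r^2 - 51*r - 36) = (r + 2)*(r + 3)*(r^3 - 13*r - 12) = (r + 2)*(r + 3)^2*(r^2 - 3*r - 4) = (r - 4)*(r + 2)*(r + 3)^2*(r + 1)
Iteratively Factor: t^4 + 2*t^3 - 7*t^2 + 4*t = (t - 1)*(t^3 + 3*t^2 - 4*t) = (t - 1)*(t + 4)*(t^2 - t) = (t - 1)^2*(t + 4)*(t)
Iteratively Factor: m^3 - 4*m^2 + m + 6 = (m - 3)*(m^2 - m - 2) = (m - 3)*(m + 1)*(m - 2)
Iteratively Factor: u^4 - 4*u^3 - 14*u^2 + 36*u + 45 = (u - 3)*(u^3 - u^2 - 17*u - 15) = (u - 3)*(u + 3)*(u^2 - 4*u - 5) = (u - 3)*(u + 1)*(u + 3)*(u - 5)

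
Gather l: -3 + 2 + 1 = 0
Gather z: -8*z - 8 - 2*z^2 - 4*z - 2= -2*z^2 - 12*z - 10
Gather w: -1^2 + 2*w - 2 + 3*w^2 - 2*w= 3*w^2 - 3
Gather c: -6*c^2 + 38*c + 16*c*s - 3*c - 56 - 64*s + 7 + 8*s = -6*c^2 + c*(16*s + 35) - 56*s - 49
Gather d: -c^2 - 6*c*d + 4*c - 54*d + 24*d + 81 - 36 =-c^2 + 4*c + d*(-6*c - 30) + 45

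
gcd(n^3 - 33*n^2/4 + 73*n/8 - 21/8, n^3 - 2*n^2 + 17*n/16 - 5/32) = n - 1/2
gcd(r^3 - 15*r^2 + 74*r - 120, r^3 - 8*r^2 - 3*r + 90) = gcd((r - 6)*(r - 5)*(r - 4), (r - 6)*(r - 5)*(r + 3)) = r^2 - 11*r + 30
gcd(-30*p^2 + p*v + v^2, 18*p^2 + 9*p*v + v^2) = 6*p + v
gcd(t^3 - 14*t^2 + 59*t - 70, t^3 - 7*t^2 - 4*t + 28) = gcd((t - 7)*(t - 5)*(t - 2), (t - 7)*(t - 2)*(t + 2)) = t^2 - 9*t + 14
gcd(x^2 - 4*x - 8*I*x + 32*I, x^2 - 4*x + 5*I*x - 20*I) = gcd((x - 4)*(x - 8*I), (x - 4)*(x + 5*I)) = x - 4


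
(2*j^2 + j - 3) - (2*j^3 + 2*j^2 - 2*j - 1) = -2*j^3 + 3*j - 2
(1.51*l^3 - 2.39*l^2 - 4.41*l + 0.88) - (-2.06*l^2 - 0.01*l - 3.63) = 1.51*l^3 - 0.33*l^2 - 4.4*l + 4.51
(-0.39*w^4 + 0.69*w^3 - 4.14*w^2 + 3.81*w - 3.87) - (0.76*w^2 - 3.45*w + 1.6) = -0.39*w^4 + 0.69*w^3 - 4.9*w^2 + 7.26*w - 5.47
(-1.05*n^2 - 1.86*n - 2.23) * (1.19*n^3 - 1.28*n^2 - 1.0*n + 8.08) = -1.2495*n^5 - 0.8694*n^4 + 0.777100000000001*n^3 - 3.7696*n^2 - 12.7988*n - 18.0184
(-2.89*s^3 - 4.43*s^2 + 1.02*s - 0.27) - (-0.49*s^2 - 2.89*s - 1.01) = -2.89*s^3 - 3.94*s^2 + 3.91*s + 0.74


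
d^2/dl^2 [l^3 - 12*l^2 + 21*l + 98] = 6*l - 24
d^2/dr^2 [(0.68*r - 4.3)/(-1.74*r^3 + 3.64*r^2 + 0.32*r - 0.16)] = (-12.352608*r^5 + 182.065248*r^4 - 454.528384*r^3 + 329.745984*r^2 + 20.492928*r + 5.819648)/(5.268024*r^9 - 33.061392*r^8 + 66.256416*r^7 - 34.614784*r^6 - 18.265344*r^5 + 4.707072*r^4 + 1.219072*r^3 - 0.2304*r^2 - 0.024576*r + 0.004096)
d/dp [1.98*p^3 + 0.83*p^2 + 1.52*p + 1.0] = 5.94*p^2 + 1.66*p + 1.52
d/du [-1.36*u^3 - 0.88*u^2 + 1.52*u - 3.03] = -4.08*u^2 - 1.76*u + 1.52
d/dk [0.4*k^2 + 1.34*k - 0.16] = 0.8*k + 1.34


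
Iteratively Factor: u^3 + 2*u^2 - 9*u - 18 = (u + 2)*(u^2 - 9) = (u + 2)*(u + 3)*(u - 3)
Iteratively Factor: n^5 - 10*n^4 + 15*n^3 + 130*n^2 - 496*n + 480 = (n + 4)*(n^4 - 14*n^3 + 71*n^2 - 154*n + 120) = (n - 4)*(n + 4)*(n^3 - 10*n^2 + 31*n - 30) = (n - 4)*(n - 2)*(n + 4)*(n^2 - 8*n + 15) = (n - 5)*(n - 4)*(n - 2)*(n + 4)*(n - 3)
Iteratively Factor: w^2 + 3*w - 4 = (w - 1)*(w + 4)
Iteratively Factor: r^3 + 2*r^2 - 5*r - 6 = (r + 3)*(r^2 - r - 2) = (r + 1)*(r + 3)*(r - 2)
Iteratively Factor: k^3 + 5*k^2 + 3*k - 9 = (k + 3)*(k^2 + 2*k - 3) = (k + 3)^2*(k - 1)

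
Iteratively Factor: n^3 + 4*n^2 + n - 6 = (n - 1)*(n^2 + 5*n + 6) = (n - 1)*(n + 2)*(n + 3)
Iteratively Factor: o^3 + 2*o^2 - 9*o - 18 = (o - 3)*(o^2 + 5*o + 6) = (o - 3)*(o + 3)*(o + 2)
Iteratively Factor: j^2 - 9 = (j - 3)*(j + 3)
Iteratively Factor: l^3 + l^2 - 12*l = (l - 3)*(l^2 + 4*l) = l*(l - 3)*(l + 4)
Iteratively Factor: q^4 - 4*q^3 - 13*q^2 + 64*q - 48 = (q - 1)*(q^3 - 3*q^2 - 16*q + 48) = (q - 3)*(q - 1)*(q^2 - 16) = (q - 3)*(q - 1)*(q + 4)*(q - 4)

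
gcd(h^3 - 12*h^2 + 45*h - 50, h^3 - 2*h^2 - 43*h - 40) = 1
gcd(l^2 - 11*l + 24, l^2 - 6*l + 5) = 1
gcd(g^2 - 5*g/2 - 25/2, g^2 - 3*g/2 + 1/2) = 1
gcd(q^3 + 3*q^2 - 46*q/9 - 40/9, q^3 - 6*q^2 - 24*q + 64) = q + 4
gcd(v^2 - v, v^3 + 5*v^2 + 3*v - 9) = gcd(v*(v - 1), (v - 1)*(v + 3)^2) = v - 1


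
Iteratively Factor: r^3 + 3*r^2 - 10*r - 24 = (r + 2)*(r^2 + r - 12) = (r - 3)*(r + 2)*(r + 4)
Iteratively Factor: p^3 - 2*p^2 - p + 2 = (p + 1)*(p^2 - 3*p + 2) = (p - 2)*(p + 1)*(p - 1)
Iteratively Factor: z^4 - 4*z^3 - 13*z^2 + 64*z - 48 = (z + 4)*(z^3 - 8*z^2 + 19*z - 12) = (z - 1)*(z + 4)*(z^2 - 7*z + 12) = (z - 3)*(z - 1)*(z + 4)*(z - 4)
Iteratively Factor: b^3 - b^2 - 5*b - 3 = (b - 3)*(b^2 + 2*b + 1) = (b - 3)*(b + 1)*(b + 1)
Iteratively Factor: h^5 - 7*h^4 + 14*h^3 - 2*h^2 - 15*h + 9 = (h + 1)*(h^4 - 8*h^3 + 22*h^2 - 24*h + 9) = (h - 3)*(h + 1)*(h^3 - 5*h^2 + 7*h - 3) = (h - 3)^2*(h + 1)*(h^2 - 2*h + 1) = (h - 3)^2*(h - 1)*(h + 1)*(h - 1)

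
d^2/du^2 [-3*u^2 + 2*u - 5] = -6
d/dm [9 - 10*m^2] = -20*m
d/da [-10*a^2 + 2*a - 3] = 2 - 20*a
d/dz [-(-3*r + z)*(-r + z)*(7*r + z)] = 25*r^2 - 6*r*z - 3*z^2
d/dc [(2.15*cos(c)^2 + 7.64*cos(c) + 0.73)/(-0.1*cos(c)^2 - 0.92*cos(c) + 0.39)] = (1.214*cos(c)^2 - 1.823*cos(c) - 3.6512)*sin(c)/(0.01*cos(c)^4 + 0.184*cos(c)^3 + 0.7684*cos(c)^2 - 0.7176*cos(c) + 0.1521)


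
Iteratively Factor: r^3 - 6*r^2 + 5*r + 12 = (r - 4)*(r^2 - 2*r - 3) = (r - 4)*(r - 3)*(r + 1)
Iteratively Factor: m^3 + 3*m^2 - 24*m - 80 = (m + 4)*(m^2 - m - 20) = (m - 5)*(m + 4)*(m + 4)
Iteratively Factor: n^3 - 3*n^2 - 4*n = (n - 4)*(n^2 + n) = n*(n - 4)*(n + 1)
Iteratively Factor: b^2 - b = (b)*(b - 1)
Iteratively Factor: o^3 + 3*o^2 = (o + 3)*(o^2) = o*(o + 3)*(o)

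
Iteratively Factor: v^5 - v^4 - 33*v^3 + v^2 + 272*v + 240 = (v - 5)*(v^4 + 4*v^3 - 13*v^2 - 64*v - 48) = (v - 5)*(v + 1)*(v^3 + 3*v^2 - 16*v - 48) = (v - 5)*(v - 4)*(v + 1)*(v^2 + 7*v + 12) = (v - 5)*(v - 4)*(v + 1)*(v + 4)*(v + 3)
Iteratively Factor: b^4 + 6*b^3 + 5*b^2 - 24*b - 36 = (b + 3)*(b^3 + 3*b^2 - 4*b - 12) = (b + 2)*(b + 3)*(b^2 + b - 6) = (b - 2)*(b + 2)*(b + 3)*(b + 3)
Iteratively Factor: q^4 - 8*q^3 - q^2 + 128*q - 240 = (q - 3)*(q^3 - 5*q^2 - 16*q + 80) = (q - 4)*(q - 3)*(q^2 - q - 20) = (q - 5)*(q - 4)*(q - 3)*(q + 4)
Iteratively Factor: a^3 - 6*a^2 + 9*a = (a - 3)*(a^2 - 3*a) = (a - 3)^2*(a)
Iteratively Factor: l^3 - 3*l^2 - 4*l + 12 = (l - 2)*(l^2 - l - 6) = (l - 2)*(l + 2)*(l - 3)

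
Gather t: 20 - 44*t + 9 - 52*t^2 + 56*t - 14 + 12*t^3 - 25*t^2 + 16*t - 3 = 12*t^3 - 77*t^2 + 28*t + 12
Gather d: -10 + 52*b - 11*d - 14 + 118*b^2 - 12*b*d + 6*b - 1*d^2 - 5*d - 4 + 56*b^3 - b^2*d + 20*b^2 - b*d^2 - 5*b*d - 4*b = 56*b^3 + 138*b^2 + 54*b + d^2*(-b - 1) + d*(-b^2 - 17*b - 16) - 28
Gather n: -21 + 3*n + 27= 3*n + 6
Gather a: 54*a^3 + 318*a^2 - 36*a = 54*a^3 + 318*a^2 - 36*a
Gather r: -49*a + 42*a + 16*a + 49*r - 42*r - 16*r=9*a - 9*r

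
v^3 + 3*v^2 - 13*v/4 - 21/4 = (v - 3/2)*(v + 1)*(v + 7/2)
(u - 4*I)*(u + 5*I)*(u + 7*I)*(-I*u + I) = -I*u^4 + 8*u^3 + I*u^3 - 8*u^2 - 13*I*u^2 + 140*u + 13*I*u - 140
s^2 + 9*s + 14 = (s + 2)*(s + 7)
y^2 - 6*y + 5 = (y - 5)*(y - 1)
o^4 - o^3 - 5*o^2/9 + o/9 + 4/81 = (o - 4/3)*(o - 1/3)*(o + 1/3)^2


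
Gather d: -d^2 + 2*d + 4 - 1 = -d^2 + 2*d + 3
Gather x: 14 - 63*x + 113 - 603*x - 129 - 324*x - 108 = -990*x - 110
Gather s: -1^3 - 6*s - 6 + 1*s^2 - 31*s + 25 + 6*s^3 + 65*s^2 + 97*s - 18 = 6*s^3 + 66*s^2 + 60*s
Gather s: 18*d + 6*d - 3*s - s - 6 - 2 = 24*d - 4*s - 8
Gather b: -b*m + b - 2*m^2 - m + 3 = b*(1 - m) - 2*m^2 - m + 3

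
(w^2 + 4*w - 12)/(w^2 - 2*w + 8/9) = 9*(w^2 + 4*w - 12)/(9*w^2 - 18*w + 8)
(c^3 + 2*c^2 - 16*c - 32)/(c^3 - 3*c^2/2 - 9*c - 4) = 2*(c + 4)/(2*c + 1)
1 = 1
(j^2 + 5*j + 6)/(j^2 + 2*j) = (j + 3)/j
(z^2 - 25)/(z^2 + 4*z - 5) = (z - 5)/(z - 1)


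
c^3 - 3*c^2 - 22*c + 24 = (c - 6)*(c - 1)*(c + 4)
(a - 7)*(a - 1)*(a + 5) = a^3 - 3*a^2 - 33*a + 35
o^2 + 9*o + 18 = (o + 3)*(o + 6)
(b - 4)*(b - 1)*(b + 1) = b^3 - 4*b^2 - b + 4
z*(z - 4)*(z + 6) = z^3 + 2*z^2 - 24*z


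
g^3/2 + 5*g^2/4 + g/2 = g*(g/2 + 1)*(g + 1/2)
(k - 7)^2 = k^2 - 14*k + 49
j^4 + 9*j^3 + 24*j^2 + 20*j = j*(j + 2)^2*(j + 5)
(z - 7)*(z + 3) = z^2 - 4*z - 21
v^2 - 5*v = v*(v - 5)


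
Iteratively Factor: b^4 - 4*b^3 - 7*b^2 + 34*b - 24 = (b - 2)*(b^3 - 2*b^2 - 11*b + 12) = (b - 2)*(b - 1)*(b^2 - b - 12) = (b - 2)*(b - 1)*(b + 3)*(b - 4)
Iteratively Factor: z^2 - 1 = (z + 1)*(z - 1)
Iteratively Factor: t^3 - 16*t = (t + 4)*(t^2 - 4*t) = (t - 4)*(t + 4)*(t)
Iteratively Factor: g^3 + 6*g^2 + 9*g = (g + 3)*(g^2 + 3*g) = (g + 3)^2*(g)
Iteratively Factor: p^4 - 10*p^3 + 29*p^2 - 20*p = (p - 5)*(p^3 - 5*p^2 + 4*p) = (p - 5)*(p - 1)*(p^2 - 4*p) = (p - 5)*(p - 4)*(p - 1)*(p)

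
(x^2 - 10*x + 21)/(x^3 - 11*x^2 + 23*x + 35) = (x - 3)/(x^2 - 4*x - 5)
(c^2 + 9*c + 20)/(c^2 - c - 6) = (c^2 + 9*c + 20)/(c^2 - c - 6)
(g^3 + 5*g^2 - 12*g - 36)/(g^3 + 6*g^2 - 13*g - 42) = (g + 6)/(g + 7)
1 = 1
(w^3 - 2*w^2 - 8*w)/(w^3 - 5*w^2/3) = 3*(w^2 - 2*w - 8)/(w*(3*w - 5))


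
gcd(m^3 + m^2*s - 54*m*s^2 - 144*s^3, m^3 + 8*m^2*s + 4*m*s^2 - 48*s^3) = m + 6*s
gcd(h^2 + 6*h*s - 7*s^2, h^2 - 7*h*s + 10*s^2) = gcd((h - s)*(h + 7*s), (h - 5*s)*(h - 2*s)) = 1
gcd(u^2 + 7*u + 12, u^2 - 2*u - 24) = u + 4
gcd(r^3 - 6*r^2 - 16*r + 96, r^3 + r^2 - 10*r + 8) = r + 4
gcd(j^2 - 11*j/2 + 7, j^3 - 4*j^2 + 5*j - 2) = j - 2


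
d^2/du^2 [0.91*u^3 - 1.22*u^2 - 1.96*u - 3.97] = 5.46*u - 2.44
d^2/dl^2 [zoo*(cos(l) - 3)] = zoo*cos(l)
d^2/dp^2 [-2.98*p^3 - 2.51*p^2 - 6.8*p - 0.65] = -17.88*p - 5.02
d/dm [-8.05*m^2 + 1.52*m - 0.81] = 1.52 - 16.1*m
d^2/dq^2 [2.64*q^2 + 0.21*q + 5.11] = 5.28000000000000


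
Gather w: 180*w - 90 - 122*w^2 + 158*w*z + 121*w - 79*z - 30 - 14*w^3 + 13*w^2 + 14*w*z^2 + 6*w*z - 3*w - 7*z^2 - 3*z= -14*w^3 - 109*w^2 + w*(14*z^2 + 164*z + 298) - 7*z^2 - 82*z - 120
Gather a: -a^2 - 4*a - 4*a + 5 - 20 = -a^2 - 8*a - 15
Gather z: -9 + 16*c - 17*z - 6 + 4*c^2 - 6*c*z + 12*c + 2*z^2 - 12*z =4*c^2 + 28*c + 2*z^2 + z*(-6*c - 29) - 15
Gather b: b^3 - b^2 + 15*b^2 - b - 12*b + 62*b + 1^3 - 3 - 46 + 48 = b^3 + 14*b^2 + 49*b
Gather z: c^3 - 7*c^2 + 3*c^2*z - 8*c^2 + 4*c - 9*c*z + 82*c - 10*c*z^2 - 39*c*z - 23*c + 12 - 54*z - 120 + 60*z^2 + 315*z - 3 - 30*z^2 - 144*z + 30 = c^3 - 15*c^2 + 63*c + z^2*(30 - 10*c) + z*(3*c^2 - 48*c + 117) - 81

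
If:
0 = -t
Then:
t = 0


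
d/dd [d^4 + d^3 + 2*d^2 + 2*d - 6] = 4*d^3 + 3*d^2 + 4*d + 2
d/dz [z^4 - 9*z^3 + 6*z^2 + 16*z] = 4*z^3 - 27*z^2 + 12*z + 16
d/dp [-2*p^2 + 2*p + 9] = 2 - 4*p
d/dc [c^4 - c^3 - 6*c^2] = c*(4*c^2 - 3*c - 12)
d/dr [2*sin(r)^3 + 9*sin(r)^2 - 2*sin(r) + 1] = 2*(3*sin(r)^2 + 9*sin(r) - 1)*cos(r)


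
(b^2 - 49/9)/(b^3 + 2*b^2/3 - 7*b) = (b + 7/3)/(b*(b + 3))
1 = 1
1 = 1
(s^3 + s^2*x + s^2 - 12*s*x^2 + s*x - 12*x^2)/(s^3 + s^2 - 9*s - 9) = (s^2 + s*x - 12*x^2)/(s^2 - 9)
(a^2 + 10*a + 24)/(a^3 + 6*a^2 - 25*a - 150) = (a + 4)/(a^2 - 25)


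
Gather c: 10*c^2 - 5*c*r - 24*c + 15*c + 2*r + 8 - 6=10*c^2 + c*(-5*r - 9) + 2*r + 2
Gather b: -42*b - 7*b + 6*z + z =-49*b + 7*z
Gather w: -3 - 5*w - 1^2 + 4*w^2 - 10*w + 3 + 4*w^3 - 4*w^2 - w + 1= 4*w^3 - 16*w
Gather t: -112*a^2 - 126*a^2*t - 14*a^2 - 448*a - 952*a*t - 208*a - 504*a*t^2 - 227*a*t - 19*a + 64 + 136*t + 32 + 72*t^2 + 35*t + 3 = -126*a^2 - 675*a + t^2*(72 - 504*a) + t*(-126*a^2 - 1179*a + 171) + 99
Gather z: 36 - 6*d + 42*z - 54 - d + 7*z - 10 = -7*d + 49*z - 28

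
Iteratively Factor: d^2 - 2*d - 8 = (d + 2)*(d - 4)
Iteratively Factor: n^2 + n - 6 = (n + 3)*(n - 2)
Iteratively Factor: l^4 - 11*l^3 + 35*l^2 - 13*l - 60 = (l - 5)*(l^3 - 6*l^2 + 5*l + 12) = (l - 5)*(l - 4)*(l^2 - 2*l - 3) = (l - 5)*(l - 4)*(l + 1)*(l - 3)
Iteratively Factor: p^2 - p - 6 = (p - 3)*(p + 2)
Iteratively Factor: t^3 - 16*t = (t)*(t^2 - 16) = t*(t + 4)*(t - 4)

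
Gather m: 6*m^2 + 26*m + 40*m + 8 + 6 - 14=6*m^2 + 66*m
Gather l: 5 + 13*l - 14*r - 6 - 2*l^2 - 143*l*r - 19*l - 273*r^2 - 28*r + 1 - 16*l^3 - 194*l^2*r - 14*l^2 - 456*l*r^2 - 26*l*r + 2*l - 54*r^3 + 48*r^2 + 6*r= -16*l^3 + l^2*(-194*r - 16) + l*(-456*r^2 - 169*r - 4) - 54*r^3 - 225*r^2 - 36*r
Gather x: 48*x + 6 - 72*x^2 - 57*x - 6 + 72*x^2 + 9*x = 0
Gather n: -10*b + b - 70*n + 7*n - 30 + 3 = -9*b - 63*n - 27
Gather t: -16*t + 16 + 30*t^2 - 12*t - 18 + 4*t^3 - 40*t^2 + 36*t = 4*t^3 - 10*t^2 + 8*t - 2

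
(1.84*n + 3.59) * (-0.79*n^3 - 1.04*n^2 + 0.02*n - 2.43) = -1.4536*n^4 - 4.7497*n^3 - 3.6968*n^2 - 4.3994*n - 8.7237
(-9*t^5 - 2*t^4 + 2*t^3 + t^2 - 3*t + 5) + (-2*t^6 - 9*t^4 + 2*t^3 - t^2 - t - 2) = -2*t^6 - 9*t^5 - 11*t^4 + 4*t^3 - 4*t + 3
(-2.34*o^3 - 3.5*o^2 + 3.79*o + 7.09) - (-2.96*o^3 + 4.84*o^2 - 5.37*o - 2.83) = 0.62*o^3 - 8.34*o^2 + 9.16*o + 9.92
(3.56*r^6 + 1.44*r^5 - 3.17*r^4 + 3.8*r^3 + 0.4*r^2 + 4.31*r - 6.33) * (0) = 0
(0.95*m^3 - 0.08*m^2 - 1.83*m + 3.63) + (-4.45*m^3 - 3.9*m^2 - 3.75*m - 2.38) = -3.5*m^3 - 3.98*m^2 - 5.58*m + 1.25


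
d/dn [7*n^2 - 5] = 14*n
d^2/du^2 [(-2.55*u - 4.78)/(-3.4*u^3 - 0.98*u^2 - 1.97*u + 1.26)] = (176.868*u^5 + 714.0612*u^4 + 225.5696*u^3 + 350.733312*u^2 + 197.127168*u + 61.565312)/(39.304*u^9 + 33.9864*u^8 + 78.11568*u^7 - 3.371368*u^6 + 20.071224*u^5 - 42.857346*u^4 + 9.243557*u^3 - 10.002258*u^2 + 9.382716*u - 2.000376)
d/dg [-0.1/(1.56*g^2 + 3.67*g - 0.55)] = (0.312*g + 0.367)/(1.56*g^2 + 3.67*g - 0.55)^2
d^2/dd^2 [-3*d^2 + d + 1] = -6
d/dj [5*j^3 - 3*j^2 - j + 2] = 15*j^2 - 6*j - 1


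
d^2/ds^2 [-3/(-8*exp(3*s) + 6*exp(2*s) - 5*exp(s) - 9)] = 3*((-72*exp(2*s) + 24*exp(s) - 5)*(8*exp(3*s) - 6*exp(2*s) + 5*exp(s) + 9) + 2*(24*exp(2*s) - 12*exp(s) + 5)^2*exp(s))*exp(s)/(8*exp(3*s) - 6*exp(2*s) + 5*exp(s) + 9)^3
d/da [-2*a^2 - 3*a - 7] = -4*a - 3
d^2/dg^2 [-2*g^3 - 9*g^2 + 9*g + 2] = -12*g - 18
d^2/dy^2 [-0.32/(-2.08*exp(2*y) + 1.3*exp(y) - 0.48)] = ((0.416 - 2.6624*exp(y))*(2.08*exp(2*y) - 1.3*exp(y) + 0.48) + 0.32*(4.16*exp(y) - 1.3)*(8.32*exp(y) - 2.6)*exp(y))*exp(y)/(2.08*exp(2*y) - 1.3*exp(y) + 0.48)^3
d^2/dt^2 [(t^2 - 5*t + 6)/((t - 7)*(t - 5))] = 2*(7*t^3 - 87*t^2 + 309*t - 221)/(t^6 - 36*t^5 + 537*t^4 - 4248*t^3 + 18795*t^2 - 44100*t + 42875)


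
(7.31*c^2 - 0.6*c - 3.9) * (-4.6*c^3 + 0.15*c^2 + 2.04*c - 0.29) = -33.626*c^5 + 3.8565*c^4 + 32.7624*c^3 - 3.9289*c^2 - 7.782*c + 1.131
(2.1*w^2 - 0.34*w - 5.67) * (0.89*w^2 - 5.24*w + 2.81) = 1.869*w^4 - 11.3066*w^3 + 2.6363*w^2 + 28.7554*w - 15.9327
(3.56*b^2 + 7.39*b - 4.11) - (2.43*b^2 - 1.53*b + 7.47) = 1.13*b^2 + 8.92*b - 11.58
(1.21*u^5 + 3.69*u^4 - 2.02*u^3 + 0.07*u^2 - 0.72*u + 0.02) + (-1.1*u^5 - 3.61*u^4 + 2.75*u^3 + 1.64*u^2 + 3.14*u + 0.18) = 0.11*u^5 + 0.0800000000000001*u^4 + 0.73*u^3 + 1.71*u^2 + 2.42*u + 0.2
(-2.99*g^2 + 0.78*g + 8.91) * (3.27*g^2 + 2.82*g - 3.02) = -9.7773*g^4 - 5.8812*g^3 + 40.3651*g^2 + 22.7706*g - 26.9082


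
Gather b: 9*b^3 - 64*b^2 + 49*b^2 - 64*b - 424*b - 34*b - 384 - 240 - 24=9*b^3 - 15*b^2 - 522*b - 648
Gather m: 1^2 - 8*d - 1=-8*d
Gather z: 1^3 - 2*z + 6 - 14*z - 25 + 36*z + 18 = 20*z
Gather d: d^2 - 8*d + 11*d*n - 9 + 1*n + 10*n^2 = d^2 + d*(11*n - 8) + 10*n^2 + n - 9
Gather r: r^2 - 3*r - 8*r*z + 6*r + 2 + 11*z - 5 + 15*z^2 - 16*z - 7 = r^2 + r*(3 - 8*z) + 15*z^2 - 5*z - 10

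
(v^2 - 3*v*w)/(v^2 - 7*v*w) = (v - 3*w)/(v - 7*w)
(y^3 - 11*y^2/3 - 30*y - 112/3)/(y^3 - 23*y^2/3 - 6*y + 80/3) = (3*y + 7)/(3*y - 5)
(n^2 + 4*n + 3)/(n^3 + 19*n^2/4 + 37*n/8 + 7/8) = 8*(n + 3)/(8*n^2 + 30*n + 7)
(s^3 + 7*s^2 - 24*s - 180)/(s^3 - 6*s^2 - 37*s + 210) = (s + 6)/(s - 7)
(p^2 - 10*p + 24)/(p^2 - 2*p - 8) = (p - 6)/(p + 2)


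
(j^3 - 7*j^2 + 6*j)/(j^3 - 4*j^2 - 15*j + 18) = j/(j + 3)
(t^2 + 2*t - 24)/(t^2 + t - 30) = (t - 4)/(t - 5)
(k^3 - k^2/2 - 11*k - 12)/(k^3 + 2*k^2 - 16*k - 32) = (k + 3/2)/(k + 4)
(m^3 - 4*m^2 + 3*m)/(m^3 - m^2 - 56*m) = (-m^2 + 4*m - 3)/(-m^2 + m + 56)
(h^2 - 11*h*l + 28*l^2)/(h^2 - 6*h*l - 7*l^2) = (h - 4*l)/(h + l)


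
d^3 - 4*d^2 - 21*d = d*(d - 7)*(d + 3)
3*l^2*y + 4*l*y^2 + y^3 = y*(l + y)*(3*l + y)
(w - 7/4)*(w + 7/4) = w^2 - 49/16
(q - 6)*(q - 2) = q^2 - 8*q + 12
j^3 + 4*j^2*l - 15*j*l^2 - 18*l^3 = (j - 3*l)*(j + l)*(j + 6*l)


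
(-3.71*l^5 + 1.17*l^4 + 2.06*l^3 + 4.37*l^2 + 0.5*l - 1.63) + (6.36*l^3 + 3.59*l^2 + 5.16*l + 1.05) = -3.71*l^5 + 1.17*l^4 + 8.42*l^3 + 7.96*l^2 + 5.66*l - 0.58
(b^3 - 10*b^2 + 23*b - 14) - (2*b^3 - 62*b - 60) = -b^3 - 10*b^2 + 85*b + 46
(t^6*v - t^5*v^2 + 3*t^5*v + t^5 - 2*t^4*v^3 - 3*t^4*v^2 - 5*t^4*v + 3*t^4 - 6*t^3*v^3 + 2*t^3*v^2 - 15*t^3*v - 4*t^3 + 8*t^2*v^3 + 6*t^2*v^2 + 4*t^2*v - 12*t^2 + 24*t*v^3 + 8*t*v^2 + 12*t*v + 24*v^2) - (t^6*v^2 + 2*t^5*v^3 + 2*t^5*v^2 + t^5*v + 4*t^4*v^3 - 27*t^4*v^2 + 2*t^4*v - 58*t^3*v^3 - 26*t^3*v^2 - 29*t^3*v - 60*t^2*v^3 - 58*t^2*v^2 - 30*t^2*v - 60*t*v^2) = -t^6*v^2 + t^6*v - 2*t^5*v^3 - 3*t^5*v^2 + 2*t^5*v + t^5 - 6*t^4*v^3 + 24*t^4*v^2 - 7*t^4*v + 3*t^4 + 52*t^3*v^3 + 28*t^3*v^2 + 14*t^3*v - 4*t^3 + 68*t^2*v^3 + 64*t^2*v^2 + 34*t^2*v - 12*t^2 + 24*t*v^3 + 68*t*v^2 + 12*t*v + 24*v^2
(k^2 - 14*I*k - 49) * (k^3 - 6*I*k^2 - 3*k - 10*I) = k^5 - 20*I*k^4 - 136*k^3 + 326*I*k^2 + 7*k + 490*I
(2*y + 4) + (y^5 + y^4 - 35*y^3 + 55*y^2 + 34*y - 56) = y^5 + y^4 - 35*y^3 + 55*y^2 + 36*y - 52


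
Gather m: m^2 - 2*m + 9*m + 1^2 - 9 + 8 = m^2 + 7*m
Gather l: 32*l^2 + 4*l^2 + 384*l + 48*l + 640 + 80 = 36*l^2 + 432*l + 720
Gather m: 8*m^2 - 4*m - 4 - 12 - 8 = 8*m^2 - 4*m - 24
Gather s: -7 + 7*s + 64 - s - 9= 6*s + 48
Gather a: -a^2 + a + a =-a^2 + 2*a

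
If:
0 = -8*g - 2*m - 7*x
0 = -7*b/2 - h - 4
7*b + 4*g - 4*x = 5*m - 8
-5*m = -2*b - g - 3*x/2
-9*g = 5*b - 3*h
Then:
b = -936/2293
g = -4336/6879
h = -5896/2293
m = -464/6879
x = 1696/2293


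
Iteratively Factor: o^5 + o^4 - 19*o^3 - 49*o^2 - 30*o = (o - 5)*(o^4 + 6*o^3 + 11*o^2 + 6*o) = (o - 5)*(o + 2)*(o^3 + 4*o^2 + 3*o) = (o - 5)*(o + 2)*(o + 3)*(o^2 + o) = (o - 5)*(o + 1)*(o + 2)*(o + 3)*(o)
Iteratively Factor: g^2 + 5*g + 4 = (g + 1)*(g + 4)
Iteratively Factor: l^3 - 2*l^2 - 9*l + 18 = (l - 3)*(l^2 + l - 6) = (l - 3)*(l + 3)*(l - 2)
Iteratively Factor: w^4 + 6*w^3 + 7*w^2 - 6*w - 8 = (w + 4)*(w^3 + 2*w^2 - w - 2) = (w + 1)*(w + 4)*(w^2 + w - 2) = (w + 1)*(w + 2)*(w + 4)*(w - 1)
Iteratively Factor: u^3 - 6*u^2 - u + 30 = (u + 2)*(u^2 - 8*u + 15) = (u - 3)*(u + 2)*(u - 5)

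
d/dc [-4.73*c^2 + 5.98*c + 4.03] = 5.98 - 9.46*c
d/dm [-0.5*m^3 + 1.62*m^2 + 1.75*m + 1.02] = -1.5*m^2 + 3.24*m + 1.75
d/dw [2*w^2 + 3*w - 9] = 4*w + 3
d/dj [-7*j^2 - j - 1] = -14*j - 1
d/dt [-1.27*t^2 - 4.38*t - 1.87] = -2.54*t - 4.38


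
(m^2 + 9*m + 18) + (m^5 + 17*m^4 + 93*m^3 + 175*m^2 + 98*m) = m^5 + 17*m^4 + 93*m^3 + 176*m^2 + 107*m + 18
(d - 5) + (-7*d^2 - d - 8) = -7*d^2 - 13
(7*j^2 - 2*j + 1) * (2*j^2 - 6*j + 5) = 14*j^4 - 46*j^3 + 49*j^2 - 16*j + 5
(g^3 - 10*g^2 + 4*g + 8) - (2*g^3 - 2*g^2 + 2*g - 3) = -g^3 - 8*g^2 + 2*g + 11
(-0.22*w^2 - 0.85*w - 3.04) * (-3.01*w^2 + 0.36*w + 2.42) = 0.6622*w^4 + 2.4793*w^3 + 8.312*w^2 - 3.1514*w - 7.3568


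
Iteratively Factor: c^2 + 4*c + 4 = (c + 2)*(c + 2)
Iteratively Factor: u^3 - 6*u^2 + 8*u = (u - 2)*(u^2 - 4*u) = u*(u - 2)*(u - 4)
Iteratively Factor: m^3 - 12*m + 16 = (m - 2)*(m^2 + 2*m - 8) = (m - 2)^2*(m + 4)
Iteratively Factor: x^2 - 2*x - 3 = (x - 3)*(x + 1)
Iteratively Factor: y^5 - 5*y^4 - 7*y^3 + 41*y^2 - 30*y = (y + 3)*(y^4 - 8*y^3 + 17*y^2 - 10*y) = (y - 2)*(y + 3)*(y^3 - 6*y^2 + 5*y) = y*(y - 2)*(y + 3)*(y^2 - 6*y + 5) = y*(y - 2)*(y - 1)*(y + 3)*(y - 5)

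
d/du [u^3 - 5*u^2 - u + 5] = 3*u^2 - 10*u - 1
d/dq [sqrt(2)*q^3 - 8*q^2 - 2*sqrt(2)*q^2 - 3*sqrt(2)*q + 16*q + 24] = 3*sqrt(2)*q^2 - 16*q - 4*sqrt(2)*q - 3*sqrt(2) + 16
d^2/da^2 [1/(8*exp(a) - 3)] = (64*exp(a) + 24)*exp(a)/(8*exp(a) - 3)^3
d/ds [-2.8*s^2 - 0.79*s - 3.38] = -5.6*s - 0.79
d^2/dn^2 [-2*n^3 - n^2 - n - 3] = -12*n - 2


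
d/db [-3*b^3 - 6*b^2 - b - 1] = -9*b^2 - 12*b - 1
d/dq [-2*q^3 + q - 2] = 1 - 6*q^2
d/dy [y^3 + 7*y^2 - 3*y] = 3*y^2 + 14*y - 3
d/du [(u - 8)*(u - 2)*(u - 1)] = 3*u^2 - 22*u + 26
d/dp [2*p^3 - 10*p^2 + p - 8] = 6*p^2 - 20*p + 1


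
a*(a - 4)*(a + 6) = a^3 + 2*a^2 - 24*a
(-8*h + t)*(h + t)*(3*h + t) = -24*h^3 - 29*h^2*t - 4*h*t^2 + t^3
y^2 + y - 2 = (y - 1)*(y + 2)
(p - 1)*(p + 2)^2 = p^3 + 3*p^2 - 4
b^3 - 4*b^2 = b^2*(b - 4)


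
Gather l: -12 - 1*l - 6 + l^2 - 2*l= l^2 - 3*l - 18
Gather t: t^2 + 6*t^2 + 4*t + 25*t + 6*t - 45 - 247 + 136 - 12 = 7*t^2 + 35*t - 168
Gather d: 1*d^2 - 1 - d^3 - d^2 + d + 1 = -d^3 + d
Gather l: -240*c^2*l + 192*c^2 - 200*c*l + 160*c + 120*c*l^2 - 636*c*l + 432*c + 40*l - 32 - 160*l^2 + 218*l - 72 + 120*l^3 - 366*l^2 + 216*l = 192*c^2 + 592*c + 120*l^3 + l^2*(120*c - 526) + l*(-240*c^2 - 836*c + 474) - 104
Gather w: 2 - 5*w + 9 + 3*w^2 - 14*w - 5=3*w^2 - 19*w + 6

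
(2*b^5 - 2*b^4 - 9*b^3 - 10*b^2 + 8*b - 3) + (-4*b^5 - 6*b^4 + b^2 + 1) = -2*b^5 - 8*b^4 - 9*b^3 - 9*b^2 + 8*b - 2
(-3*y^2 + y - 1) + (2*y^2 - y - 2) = -y^2 - 3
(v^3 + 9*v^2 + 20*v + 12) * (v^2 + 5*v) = v^5 + 14*v^4 + 65*v^3 + 112*v^2 + 60*v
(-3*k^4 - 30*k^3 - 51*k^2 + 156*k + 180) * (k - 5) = -3*k^5 - 15*k^4 + 99*k^3 + 411*k^2 - 600*k - 900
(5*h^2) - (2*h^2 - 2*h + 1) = 3*h^2 + 2*h - 1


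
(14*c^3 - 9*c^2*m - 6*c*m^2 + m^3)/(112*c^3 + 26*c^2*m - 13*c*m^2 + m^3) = (c - m)/(8*c - m)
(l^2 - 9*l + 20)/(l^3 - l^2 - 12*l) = (l - 5)/(l*(l + 3))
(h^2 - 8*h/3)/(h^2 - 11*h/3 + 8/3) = h/(h - 1)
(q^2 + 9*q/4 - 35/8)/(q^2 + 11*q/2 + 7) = (q - 5/4)/(q + 2)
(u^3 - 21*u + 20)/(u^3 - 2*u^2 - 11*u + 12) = (u + 5)/(u + 3)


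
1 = 1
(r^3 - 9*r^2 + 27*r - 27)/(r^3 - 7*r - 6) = (r^2 - 6*r + 9)/(r^2 + 3*r + 2)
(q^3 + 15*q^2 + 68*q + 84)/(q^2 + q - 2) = (q^2 + 13*q + 42)/(q - 1)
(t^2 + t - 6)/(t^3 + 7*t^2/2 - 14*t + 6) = 2*(t + 3)/(2*t^2 + 11*t - 6)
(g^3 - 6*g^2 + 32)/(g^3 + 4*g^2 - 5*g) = (g^3 - 6*g^2 + 32)/(g*(g^2 + 4*g - 5))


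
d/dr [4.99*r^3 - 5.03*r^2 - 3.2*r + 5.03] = 14.97*r^2 - 10.06*r - 3.2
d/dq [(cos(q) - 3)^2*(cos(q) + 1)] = (1 - 3*cos(q))*(cos(q) - 3)*sin(q)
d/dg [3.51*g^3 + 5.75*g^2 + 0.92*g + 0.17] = 10.53*g^2 + 11.5*g + 0.92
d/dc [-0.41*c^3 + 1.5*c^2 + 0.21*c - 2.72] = -1.23*c^2 + 3.0*c + 0.21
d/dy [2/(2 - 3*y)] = 6/(3*y - 2)^2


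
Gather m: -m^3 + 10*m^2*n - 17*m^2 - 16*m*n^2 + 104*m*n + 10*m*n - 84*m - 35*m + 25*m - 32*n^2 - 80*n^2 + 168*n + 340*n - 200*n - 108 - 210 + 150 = -m^3 + m^2*(10*n - 17) + m*(-16*n^2 + 114*n - 94) - 112*n^2 + 308*n - 168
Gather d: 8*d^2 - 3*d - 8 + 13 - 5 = 8*d^2 - 3*d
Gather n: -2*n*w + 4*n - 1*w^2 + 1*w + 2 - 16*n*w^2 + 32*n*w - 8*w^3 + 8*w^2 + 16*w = n*(-16*w^2 + 30*w + 4) - 8*w^3 + 7*w^2 + 17*w + 2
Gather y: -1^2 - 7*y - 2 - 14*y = -21*y - 3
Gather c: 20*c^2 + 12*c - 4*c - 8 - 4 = 20*c^2 + 8*c - 12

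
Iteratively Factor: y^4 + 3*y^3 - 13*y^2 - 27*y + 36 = (y + 3)*(y^3 - 13*y + 12) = (y + 3)*(y + 4)*(y^2 - 4*y + 3) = (y - 1)*(y + 3)*(y + 4)*(y - 3)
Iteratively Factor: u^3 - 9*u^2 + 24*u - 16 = (u - 4)*(u^2 - 5*u + 4) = (u - 4)^2*(u - 1)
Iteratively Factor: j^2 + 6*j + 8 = (j + 4)*(j + 2)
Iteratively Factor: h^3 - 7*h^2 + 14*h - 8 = (h - 1)*(h^2 - 6*h + 8) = (h - 4)*(h - 1)*(h - 2)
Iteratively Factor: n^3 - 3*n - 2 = (n + 1)*(n^2 - n - 2) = (n + 1)^2*(n - 2)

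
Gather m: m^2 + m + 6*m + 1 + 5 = m^2 + 7*m + 6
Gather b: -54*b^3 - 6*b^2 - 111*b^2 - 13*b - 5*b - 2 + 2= -54*b^3 - 117*b^2 - 18*b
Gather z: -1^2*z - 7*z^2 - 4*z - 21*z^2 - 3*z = -28*z^2 - 8*z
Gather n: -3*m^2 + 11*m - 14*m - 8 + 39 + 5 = -3*m^2 - 3*m + 36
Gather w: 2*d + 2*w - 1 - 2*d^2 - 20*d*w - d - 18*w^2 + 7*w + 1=-2*d^2 + d - 18*w^2 + w*(9 - 20*d)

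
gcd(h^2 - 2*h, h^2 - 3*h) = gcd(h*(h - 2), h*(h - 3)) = h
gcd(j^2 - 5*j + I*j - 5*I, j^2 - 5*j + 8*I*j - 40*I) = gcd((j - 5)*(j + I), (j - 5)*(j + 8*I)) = j - 5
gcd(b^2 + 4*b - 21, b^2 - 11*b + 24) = b - 3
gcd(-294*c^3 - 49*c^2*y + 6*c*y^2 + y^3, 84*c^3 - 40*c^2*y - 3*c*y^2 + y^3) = -42*c^2 - c*y + y^2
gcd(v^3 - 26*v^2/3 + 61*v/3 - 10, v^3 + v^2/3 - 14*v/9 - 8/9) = 1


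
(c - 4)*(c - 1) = c^2 - 5*c + 4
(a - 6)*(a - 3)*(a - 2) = a^3 - 11*a^2 + 36*a - 36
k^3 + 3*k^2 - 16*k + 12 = (k - 2)*(k - 1)*(k + 6)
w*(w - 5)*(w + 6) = w^3 + w^2 - 30*w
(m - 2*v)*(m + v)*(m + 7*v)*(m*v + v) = m^4*v + 6*m^3*v^2 + m^3*v - 9*m^2*v^3 + 6*m^2*v^2 - 14*m*v^4 - 9*m*v^3 - 14*v^4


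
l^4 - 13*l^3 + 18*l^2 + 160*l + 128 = (l - 8)^2*(l + 1)*(l + 2)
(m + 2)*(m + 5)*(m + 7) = m^3 + 14*m^2 + 59*m + 70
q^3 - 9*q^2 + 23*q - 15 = (q - 5)*(q - 3)*(q - 1)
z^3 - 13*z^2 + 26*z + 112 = (z - 8)*(z - 7)*(z + 2)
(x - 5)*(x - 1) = x^2 - 6*x + 5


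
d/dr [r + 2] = 1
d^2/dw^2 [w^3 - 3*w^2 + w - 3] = 6*w - 6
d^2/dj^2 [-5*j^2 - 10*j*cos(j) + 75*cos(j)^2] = 10*j*cos(j) + 300*sin(j)^2 + 20*sin(j) - 160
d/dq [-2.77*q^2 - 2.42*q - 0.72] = -5.54*q - 2.42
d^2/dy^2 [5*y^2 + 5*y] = 10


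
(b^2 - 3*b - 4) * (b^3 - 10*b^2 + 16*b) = b^5 - 13*b^4 + 42*b^3 - 8*b^2 - 64*b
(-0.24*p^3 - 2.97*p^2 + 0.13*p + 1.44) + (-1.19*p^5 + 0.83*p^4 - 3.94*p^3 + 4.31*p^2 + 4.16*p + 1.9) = -1.19*p^5 + 0.83*p^4 - 4.18*p^3 + 1.34*p^2 + 4.29*p + 3.34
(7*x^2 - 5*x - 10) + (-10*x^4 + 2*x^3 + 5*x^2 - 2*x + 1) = -10*x^4 + 2*x^3 + 12*x^2 - 7*x - 9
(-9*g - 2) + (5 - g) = 3 - 10*g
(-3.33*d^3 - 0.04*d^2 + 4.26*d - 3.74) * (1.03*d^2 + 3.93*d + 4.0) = -3.4299*d^5 - 13.1281*d^4 - 9.0894*d^3 + 12.7296*d^2 + 2.3418*d - 14.96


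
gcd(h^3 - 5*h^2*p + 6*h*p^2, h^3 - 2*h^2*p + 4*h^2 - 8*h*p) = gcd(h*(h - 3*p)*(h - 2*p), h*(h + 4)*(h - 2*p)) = -h^2 + 2*h*p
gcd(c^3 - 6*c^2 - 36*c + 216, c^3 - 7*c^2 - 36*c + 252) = c^2 - 36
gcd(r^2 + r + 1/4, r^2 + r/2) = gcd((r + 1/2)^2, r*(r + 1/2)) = r + 1/2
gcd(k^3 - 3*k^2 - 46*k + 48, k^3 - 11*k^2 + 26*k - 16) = k^2 - 9*k + 8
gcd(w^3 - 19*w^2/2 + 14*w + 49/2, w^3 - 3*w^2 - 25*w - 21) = w^2 - 6*w - 7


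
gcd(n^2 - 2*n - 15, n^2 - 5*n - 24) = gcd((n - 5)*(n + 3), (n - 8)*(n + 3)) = n + 3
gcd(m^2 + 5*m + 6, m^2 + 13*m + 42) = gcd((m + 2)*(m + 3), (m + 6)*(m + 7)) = 1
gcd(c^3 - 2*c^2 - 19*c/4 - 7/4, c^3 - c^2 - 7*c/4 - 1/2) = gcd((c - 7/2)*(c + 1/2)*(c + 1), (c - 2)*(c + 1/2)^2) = c + 1/2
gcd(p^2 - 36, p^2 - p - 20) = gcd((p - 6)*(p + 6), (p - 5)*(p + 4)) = 1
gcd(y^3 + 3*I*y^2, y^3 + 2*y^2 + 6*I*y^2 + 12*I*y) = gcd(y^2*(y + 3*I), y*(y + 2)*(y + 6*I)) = y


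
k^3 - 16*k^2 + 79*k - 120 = (k - 8)*(k - 5)*(k - 3)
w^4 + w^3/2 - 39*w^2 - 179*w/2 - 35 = (w - 7)*(w + 1/2)*(w + 2)*(w + 5)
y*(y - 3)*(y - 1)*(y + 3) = y^4 - y^3 - 9*y^2 + 9*y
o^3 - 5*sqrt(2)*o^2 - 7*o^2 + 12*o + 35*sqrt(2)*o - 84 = (o - 7)*(o - 3*sqrt(2))*(o - 2*sqrt(2))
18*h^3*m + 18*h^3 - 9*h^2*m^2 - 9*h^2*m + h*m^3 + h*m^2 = (-6*h + m)*(-3*h + m)*(h*m + h)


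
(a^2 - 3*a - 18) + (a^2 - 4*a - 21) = 2*a^2 - 7*a - 39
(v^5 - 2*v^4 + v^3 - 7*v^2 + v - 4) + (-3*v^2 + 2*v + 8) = v^5 - 2*v^4 + v^3 - 10*v^2 + 3*v + 4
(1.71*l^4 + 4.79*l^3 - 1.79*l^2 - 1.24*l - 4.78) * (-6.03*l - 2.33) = -10.3113*l^5 - 32.868*l^4 - 0.366999999999999*l^3 + 11.6479*l^2 + 31.7126*l + 11.1374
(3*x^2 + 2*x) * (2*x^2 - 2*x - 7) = 6*x^4 - 2*x^3 - 25*x^2 - 14*x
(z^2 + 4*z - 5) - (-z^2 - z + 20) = 2*z^2 + 5*z - 25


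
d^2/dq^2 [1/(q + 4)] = 2/(q + 4)^3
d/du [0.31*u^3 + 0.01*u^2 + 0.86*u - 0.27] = 0.93*u^2 + 0.02*u + 0.86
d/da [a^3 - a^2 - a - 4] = 3*a^2 - 2*a - 1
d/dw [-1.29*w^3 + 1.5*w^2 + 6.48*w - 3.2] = -3.87*w^2 + 3.0*w + 6.48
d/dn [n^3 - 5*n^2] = n*(3*n - 10)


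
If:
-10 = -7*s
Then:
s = 10/7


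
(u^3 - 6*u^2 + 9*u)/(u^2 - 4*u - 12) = u*(-u^2 + 6*u - 9)/(-u^2 + 4*u + 12)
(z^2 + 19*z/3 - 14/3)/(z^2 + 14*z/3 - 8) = (3*z^2 + 19*z - 14)/(3*z^2 + 14*z - 24)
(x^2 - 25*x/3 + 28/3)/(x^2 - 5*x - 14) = (x - 4/3)/(x + 2)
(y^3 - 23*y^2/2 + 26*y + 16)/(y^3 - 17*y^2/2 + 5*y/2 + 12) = (2*y^2 - 7*y - 4)/(2*y^2 - y - 3)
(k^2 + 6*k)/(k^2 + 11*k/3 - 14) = 3*k/(3*k - 7)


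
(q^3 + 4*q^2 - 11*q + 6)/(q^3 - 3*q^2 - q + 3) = (q^2 + 5*q - 6)/(q^2 - 2*q - 3)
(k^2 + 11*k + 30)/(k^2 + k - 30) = (k + 5)/(k - 5)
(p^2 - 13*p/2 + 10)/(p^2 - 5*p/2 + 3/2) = (2*p^2 - 13*p + 20)/(2*p^2 - 5*p + 3)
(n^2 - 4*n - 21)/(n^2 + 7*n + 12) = (n - 7)/(n + 4)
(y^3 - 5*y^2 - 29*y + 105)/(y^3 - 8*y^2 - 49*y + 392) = (y^2 + 2*y - 15)/(y^2 - y - 56)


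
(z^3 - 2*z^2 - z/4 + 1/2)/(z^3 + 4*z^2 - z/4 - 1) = (z - 2)/(z + 4)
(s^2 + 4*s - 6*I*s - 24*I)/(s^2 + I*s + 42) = (s + 4)/(s + 7*I)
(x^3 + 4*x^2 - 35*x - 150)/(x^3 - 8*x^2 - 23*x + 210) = (x + 5)/(x - 7)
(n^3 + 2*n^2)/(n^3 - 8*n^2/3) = 3*(n + 2)/(3*n - 8)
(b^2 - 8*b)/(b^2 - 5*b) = (b - 8)/(b - 5)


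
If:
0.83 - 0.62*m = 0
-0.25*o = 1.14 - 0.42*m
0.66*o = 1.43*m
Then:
No Solution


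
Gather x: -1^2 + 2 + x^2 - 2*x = x^2 - 2*x + 1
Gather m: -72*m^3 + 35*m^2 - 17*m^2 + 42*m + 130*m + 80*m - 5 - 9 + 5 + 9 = -72*m^3 + 18*m^2 + 252*m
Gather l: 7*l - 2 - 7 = 7*l - 9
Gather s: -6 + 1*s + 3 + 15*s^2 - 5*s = 15*s^2 - 4*s - 3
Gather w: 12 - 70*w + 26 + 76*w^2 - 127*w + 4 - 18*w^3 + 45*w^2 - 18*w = -18*w^3 + 121*w^2 - 215*w + 42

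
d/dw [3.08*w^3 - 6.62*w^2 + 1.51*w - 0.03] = 9.24*w^2 - 13.24*w + 1.51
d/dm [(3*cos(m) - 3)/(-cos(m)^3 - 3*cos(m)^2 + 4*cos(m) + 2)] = 96*(-cos(m)^3 + 3*cos(m) - 3)*sin(m)/(-12*sin(m)^2 - 13*cos(m) + cos(3*m) + 4)^2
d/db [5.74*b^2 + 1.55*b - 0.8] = 11.48*b + 1.55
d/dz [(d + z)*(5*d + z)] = 6*d + 2*z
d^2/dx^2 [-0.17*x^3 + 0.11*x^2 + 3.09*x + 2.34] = 0.22 - 1.02*x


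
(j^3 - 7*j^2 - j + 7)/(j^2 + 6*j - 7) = (j^2 - 6*j - 7)/(j + 7)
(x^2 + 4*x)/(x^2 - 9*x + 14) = x*(x + 4)/(x^2 - 9*x + 14)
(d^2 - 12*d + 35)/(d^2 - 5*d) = (d - 7)/d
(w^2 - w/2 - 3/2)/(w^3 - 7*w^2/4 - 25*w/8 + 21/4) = 4*(w + 1)/(4*w^2 - w - 14)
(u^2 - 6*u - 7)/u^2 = 1 - 6/u - 7/u^2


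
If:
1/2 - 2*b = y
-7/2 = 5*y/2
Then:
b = 19/20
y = -7/5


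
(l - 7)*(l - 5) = l^2 - 12*l + 35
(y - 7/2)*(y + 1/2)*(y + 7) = y^3 + 4*y^2 - 91*y/4 - 49/4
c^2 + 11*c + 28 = (c + 4)*(c + 7)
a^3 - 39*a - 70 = (a - 7)*(a + 2)*(a + 5)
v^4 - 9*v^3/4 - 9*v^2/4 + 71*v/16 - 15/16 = (v - 5/2)*(v - 1)*(v - 1/4)*(v + 3/2)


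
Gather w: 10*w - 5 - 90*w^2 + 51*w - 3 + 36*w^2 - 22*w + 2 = -54*w^2 + 39*w - 6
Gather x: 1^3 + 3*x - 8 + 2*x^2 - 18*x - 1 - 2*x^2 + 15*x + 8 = 0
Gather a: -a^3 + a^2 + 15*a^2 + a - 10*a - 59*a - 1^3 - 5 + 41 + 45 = -a^3 + 16*a^2 - 68*a + 80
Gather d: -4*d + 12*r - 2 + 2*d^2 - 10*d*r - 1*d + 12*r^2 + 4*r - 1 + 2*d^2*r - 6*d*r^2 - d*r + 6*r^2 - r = d^2*(2*r + 2) + d*(-6*r^2 - 11*r - 5) + 18*r^2 + 15*r - 3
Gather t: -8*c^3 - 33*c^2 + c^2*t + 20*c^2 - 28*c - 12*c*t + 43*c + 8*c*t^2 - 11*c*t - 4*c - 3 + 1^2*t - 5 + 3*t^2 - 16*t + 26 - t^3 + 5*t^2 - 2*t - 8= -8*c^3 - 13*c^2 + 11*c - t^3 + t^2*(8*c + 8) + t*(c^2 - 23*c - 17) + 10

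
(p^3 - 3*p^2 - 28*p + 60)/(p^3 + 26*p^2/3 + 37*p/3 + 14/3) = 3*(p^3 - 3*p^2 - 28*p + 60)/(3*p^3 + 26*p^2 + 37*p + 14)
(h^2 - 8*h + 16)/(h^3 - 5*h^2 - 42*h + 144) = (h^2 - 8*h + 16)/(h^3 - 5*h^2 - 42*h + 144)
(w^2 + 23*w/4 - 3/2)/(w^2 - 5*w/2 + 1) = (4*w^2 + 23*w - 6)/(2*(2*w^2 - 5*w + 2))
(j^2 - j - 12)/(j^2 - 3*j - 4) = (j + 3)/(j + 1)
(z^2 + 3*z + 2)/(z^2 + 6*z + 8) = (z + 1)/(z + 4)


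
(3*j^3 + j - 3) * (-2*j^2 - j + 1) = -6*j^5 - 3*j^4 + j^3 + 5*j^2 + 4*j - 3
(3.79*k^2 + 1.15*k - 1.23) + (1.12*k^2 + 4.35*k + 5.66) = 4.91*k^2 + 5.5*k + 4.43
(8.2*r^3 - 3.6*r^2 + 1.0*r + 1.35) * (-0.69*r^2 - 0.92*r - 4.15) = -5.658*r^5 - 5.06*r^4 - 31.408*r^3 + 13.0885*r^2 - 5.392*r - 5.6025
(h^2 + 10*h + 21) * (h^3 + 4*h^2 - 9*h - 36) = h^5 + 14*h^4 + 52*h^3 - 42*h^2 - 549*h - 756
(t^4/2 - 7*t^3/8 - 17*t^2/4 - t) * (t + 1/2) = t^5/2 - 5*t^4/8 - 75*t^3/16 - 25*t^2/8 - t/2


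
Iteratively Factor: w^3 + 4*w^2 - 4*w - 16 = (w + 2)*(w^2 + 2*w - 8) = (w + 2)*(w + 4)*(w - 2)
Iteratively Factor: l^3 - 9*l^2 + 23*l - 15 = (l - 3)*(l^2 - 6*l + 5) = (l - 5)*(l - 3)*(l - 1)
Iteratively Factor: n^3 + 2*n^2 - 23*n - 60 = (n - 5)*(n^2 + 7*n + 12) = (n - 5)*(n + 4)*(n + 3)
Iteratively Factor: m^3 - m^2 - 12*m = (m - 4)*(m^2 + 3*m) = (m - 4)*(m + 3)*(m)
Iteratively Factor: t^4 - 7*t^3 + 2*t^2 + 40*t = (t - 5)*(t^3 - 2*t^2 - 8*t) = t*(t - 5)*(t^2 - 2*t - 8) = t*(t - 5)*(t + 2)*(t - 4)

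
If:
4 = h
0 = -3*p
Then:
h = 4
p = 0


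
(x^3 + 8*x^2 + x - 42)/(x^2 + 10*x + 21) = x - 2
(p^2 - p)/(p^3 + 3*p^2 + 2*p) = (p - 1)/(p^2 + 3*p + 2)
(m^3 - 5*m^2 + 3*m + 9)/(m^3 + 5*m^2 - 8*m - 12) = (m^2 - 6*m + 9)/(m^2 + 4*m - 12)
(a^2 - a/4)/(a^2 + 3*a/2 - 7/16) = 4*a/(4*a + 7)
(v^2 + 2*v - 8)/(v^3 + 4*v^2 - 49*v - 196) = (v - 2)/(v^2 - 49)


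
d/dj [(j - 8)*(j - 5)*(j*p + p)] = 3*p*(j^2 - 8*j + 9)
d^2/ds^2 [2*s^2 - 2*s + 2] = 4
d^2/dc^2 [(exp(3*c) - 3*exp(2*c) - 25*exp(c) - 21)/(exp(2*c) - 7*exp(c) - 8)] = (exp(3*c) - 24*exp(2*c) + 203*exp(c) - 424)*exp(c)/(exp(3*c) - 24*exp(2*c) + 192*exp(c) - 512)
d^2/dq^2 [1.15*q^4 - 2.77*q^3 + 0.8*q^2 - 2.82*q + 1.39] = 13.8*q^2 - 16.62*q + 1.6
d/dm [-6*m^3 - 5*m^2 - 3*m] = -18*m^2 - 10*m - 3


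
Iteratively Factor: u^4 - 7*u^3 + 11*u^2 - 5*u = (u)*(u^3 - 7*u^2 + 11*u - 5) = u*(u - 5)*(u^2 - 2*u + 1) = u*(u - 5)*(u - 1)*(u - 1)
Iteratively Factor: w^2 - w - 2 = (w - 2)*(w + 1)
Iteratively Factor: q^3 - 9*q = (q - 3)*(q^2 + 3*q) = q*(q - 3)*(q + 3)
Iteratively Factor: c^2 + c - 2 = (c + 2)*(c - 1)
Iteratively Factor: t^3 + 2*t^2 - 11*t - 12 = (t - 3)*(t^2 + 5*t + 4) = (t - 3)*(t + 4)*(t + 1)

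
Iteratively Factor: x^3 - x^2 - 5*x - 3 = (x - 3)*(x^2 + 2*x + 1) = (x - 3)*(x + 1)*(x + 1)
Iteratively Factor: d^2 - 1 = (d + 1)*(d - 1)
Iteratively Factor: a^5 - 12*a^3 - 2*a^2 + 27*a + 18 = (a - 2)*(a^4 + 2*a^3 - 8*a^2 - 18*a - 9) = (a - 2)*(a + 3)*(a^3 - a^2 - 5*a - 3) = (a - 2)*(a + 1)*(a + 3)*(a^2 - 2*a - 3) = (a - 3)*(a - 2)*(a + 1)*(a + 3)*(a + 1)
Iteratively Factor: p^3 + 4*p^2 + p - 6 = (p + 2)*(p^2 + 2*p - 3) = (p - 1)*(p + 2)*(p + 3)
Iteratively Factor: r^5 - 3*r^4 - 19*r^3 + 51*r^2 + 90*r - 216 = (r - 3)*(r^4 - 19*r^2 - 6*r + 72) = (r - 3)*(r + 3)*(r^3 - 3*r^2 - 10*r + 24) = (r - 3)*(r - 2)*(r + 3)*(r^2 - r - 12) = (r - 3)*(r - 2)*(r + 3)^2*(r - 4)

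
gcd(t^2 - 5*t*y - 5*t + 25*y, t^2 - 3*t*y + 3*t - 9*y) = 1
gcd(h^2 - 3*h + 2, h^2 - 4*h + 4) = h - 2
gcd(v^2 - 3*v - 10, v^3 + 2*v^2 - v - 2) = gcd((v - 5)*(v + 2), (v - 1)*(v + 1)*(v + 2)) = v + 2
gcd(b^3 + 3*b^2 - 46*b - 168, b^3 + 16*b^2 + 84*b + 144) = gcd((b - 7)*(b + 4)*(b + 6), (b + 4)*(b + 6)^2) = b^2 + 10*b + 24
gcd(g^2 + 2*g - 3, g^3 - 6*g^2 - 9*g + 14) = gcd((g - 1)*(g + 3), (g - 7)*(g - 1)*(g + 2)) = g - 1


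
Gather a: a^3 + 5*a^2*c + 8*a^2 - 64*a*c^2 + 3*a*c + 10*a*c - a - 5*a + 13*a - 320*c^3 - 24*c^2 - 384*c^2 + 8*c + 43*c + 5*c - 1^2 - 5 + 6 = a^3 + a^2*(5*c + 8) + a*(-64*c^2 + 13*c + 7) - 320*c^3 - 408*c^2 + 56*c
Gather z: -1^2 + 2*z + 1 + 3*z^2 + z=3*z^2 + 3*z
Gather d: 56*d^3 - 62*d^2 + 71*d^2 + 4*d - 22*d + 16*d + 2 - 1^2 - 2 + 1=56*d^3 + 9*d^2 - 2*d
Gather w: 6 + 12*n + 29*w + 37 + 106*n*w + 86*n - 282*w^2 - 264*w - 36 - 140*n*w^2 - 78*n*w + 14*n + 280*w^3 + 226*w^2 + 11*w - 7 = 112*n + 280*w^3 + w^2*(-140*n - 56) + w*(28*n - 224)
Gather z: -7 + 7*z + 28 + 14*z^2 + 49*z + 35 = 14*z^2 + 56*z + 56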